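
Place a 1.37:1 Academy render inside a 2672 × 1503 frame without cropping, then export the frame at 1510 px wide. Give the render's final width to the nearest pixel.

At 2672×1503 the render is height-limited, so width = 1503 × 1.370 ≈ 2059.11 px.
Scaling 2672 → 1510 is ×0.5651, so the width becomes 2059.11 × 0.5651 ≈ 1163.64 px.

1164 px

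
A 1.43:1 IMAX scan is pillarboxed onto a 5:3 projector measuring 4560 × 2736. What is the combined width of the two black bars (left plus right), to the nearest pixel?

648 px

1.43:1 IMAX is narrower than 5:3, so it spans the full height.
The scan is 2736 × 1.430 ≈ 3912.48 px wide.
Leftover width: 4560 − 3912.48 = 647.52 px.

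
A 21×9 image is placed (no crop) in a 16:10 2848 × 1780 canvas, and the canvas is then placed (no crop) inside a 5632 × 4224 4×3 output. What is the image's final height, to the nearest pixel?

21×9 in 2848×1780: fills the width, so the image is 2848.00 × 1220.57.
Second fit — the 16:10 canvas into 5632×4224 spans the width: 5632.00 × 3520.00 (×1.9775 from 2848×1780).
Applying the same ×1.9775: 1220.57 → 2413.71.

2414 px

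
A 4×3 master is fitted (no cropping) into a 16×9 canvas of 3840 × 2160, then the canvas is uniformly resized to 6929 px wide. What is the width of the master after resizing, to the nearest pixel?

At 3840×2160 the master is height-limited, so width = 2160 × 4/3 ≈ 2880.00 px.
The frame scales by 6929/3840 = 1.8044; 2880.00 × 1.8044 ≈ 5196.75 px.

5197 px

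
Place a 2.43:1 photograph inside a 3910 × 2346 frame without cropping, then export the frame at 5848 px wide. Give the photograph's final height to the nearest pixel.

Fitted into 3910×2346, the photograph spans the width; its height is 3910 / 2.430 ≈ 1609.05 px.
The frame scales by 5848/3910 = 1.4957; 1609.05 × 1.4957 ≈ 2406.58 px.

2407 px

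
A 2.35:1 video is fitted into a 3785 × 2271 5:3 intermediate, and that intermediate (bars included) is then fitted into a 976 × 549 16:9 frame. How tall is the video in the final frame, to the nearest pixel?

2.35:1 in 3785×2271: fills the width, so the video is 3785.00 × 1610.64.
The 5:3 canvas is height-limited in 976×549, giving 915.00 × 549.00; scale factor 0.2417.
Applying the same ×0.2417: 1610.64 → 389.36.

389 px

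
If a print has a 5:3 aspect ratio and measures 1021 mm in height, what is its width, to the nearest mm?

Width = 1021·5/3 = 1701.67.

1702 mm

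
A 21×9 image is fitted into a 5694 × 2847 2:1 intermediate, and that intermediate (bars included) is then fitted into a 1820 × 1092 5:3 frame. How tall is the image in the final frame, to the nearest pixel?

780 px

Inside the 5694×2847 canvas the image is width-limited at 5694.00 × 2440.29.
2:1 in 1820×1092: fills the width, so the intermediate becomes 1820.00 × 910.00 — a scale of ×0.3196.
So the image's height is 2440.29 × 0.3196 ≈ 780.00.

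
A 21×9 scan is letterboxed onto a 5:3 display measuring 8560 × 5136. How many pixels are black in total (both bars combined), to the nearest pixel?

21×9 (2.333) > 5:3 (1.667), so the scan fills the width.
The scan is 8560 × 9/21 ≈ 3668.5714 px tall.
Black = 5136 − 3668.5714 = 1467.4286 px.
Across the 8560-px span: 1467.4286 × 8560 ≈ 12561189 px.

12561189 pixels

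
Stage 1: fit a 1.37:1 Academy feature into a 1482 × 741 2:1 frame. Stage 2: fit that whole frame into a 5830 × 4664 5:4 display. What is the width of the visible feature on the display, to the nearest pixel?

3994 px

First fit — 1.37:1 Academy into 1482×741 spans the height: 1015.17 × 741.00.
The 2:1 canvas is width-limited in 5830×4664, giving 5830.00 × 2915.00; scale factor 3.9339.
Applying the same ×3.9339: 1015.17 → 3993.55.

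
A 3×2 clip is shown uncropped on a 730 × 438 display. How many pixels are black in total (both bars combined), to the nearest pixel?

31974 pixels

3×2 is narrower than 5:3, so it spans the full height.
The clip is 438 × 3/2 ≈ 657.0000 px wide.
730 − 657.0000 = 73.0000 px of bars.
That's 73.0000 × 438 ≈ 31974 black pixels.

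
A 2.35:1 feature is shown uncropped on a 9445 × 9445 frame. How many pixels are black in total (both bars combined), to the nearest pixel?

2.35:1 (2.350) > square (1.000), so the feature fills the width.
That makes the image 4019.1489 px tall (9445 / 2.350).
9445 − 4019.1489 = 5425.8511 px of bars.
Across the 9445-px span: 5425.8511 × 9445 ≈ 51247163 px.

51247163 pixels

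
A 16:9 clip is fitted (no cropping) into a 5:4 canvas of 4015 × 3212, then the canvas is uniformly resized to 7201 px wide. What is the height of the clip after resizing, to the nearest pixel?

At 4015×3212 the clip is width-limited, so height = 4015 × 9/16 ≈ 2258.44 px.
The frame scales by 7201/4015 = 1.7935; 2258.44 × 1.7935 ≈ 4050.56 px.

4051 px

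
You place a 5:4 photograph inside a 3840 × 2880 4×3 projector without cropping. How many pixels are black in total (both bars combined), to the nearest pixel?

691200 pixels

5:4 (1.250) < 4×3 (1.333), so the photograph fills the height.
That makes the image 3600.0000 px wide (2880 × 5/4).
Leftover width: 3840 − 3600.0000 = 240.0000 px.
Across the 2880-px span: 240.0000 × 2880 ≈ 691200 px.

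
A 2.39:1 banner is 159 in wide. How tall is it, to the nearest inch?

67 in

Height = 159 / 2.390 = 66.53.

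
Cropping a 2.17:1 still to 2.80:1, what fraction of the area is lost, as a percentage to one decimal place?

22.5%

The width stays; only height is cut (since 2.80:1 is wider than 2.17:1).
Fraction kept = (2.170)/(2.800) ≈ 77.50%, so 22.50% is lost.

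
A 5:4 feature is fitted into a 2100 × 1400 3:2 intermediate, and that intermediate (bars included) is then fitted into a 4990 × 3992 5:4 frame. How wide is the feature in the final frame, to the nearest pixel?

4158 px

5:4 in 2100×1400: fills the height, so the feature is 1750.00 × 1400.00.
The 3:2 canvas is width-limited in 4990×3992, giving 4990.00 × 3326.67; scale factor 2.3762.
So the feature's width is 1750.00 × 2.3762 ≈ 4158.33.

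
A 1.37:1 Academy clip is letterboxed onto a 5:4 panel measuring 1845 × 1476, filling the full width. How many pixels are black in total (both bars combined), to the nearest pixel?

That makes the image 1346.7153 px tall (1845 / 1.370).
Leftover height: 1476 − 1346.7153 = 129.2847 px.
Across the 1845-px span: 129.2847 × 1845 ≈ 238530 px.

238530 pixels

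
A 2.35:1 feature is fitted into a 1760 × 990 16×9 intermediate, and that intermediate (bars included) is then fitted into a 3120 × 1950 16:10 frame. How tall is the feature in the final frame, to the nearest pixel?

1328 px

First fit — 2.35:1 into 1760×990 spans the width: 1760.00 × 748.94.
Second fit — the 16×9 canvas into 3120×1950 spans the width: 3120.00 × 1755.00 (×1.7727 from 1760×990).
Applying the same ×1.7727: 748.94 → 1327.66.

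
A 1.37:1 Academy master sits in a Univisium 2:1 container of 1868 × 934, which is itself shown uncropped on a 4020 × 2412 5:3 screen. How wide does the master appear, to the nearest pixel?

2754 px

1.37:1 Academy in 1868×934: fills the height, so the master is 1279.58 × 934.00.
Univisium 2:1 in 4020×2412: fills the width, so the intermediate becomes 4020.00 × 2010.00 — a scale of ×2.1520.
So the master's width is 1279.58 × 2.1520 ≈ 2753.70.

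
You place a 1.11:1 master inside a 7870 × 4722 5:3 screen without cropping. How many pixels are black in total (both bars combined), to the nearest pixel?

12412155 pixels

Since 1.110 < 1.667, the master is height-limited.
That makes the image 5241.4200 px wide (4722 × 1.110).
Black = 7870 − 5241.4200 = 2628.5800 px.
Bar area = 2628.5800 × 4722 ≈ 12412155 px.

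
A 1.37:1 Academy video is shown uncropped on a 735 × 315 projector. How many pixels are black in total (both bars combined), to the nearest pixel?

1.37:1 Academy (1.370) < 21:9 (2.333), so the video fills the height.
The video is 315 × 1.370 ≈ 431.5500 px wide.
Black = 735 − 431.5500 = 303.4500 px.
That's 303.4500 × 315 ≈ 95587 black pixels.

95587 pixels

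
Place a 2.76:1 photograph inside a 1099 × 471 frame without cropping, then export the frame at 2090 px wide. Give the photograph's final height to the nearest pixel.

757 px

Fitted into 1099×471, the photograph spans the width; its height is 1099 / 2.760 ≈ 398.19 px.
The frame scales by 2090/1099 = 1.9017; 398.19 × 1.9017 ≈ 757.25 px.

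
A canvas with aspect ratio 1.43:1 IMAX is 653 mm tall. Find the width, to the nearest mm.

934 mm

653 × 1.430 = 933.79.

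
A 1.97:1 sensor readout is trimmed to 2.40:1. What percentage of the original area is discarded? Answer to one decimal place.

Going from 1.97:1 to 2.40:1 means cutting height while keeping width.
Area ratio = (1.970)/(2.400) = 82.08%; the remaining 17.92% is cropped out.

17.9%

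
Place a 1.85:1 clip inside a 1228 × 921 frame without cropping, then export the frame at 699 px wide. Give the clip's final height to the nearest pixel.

In the 1228×921 frame the clip fills the width: height = 1228 / 1.850 ≈ 663.78 px.
Scaling 1228 → 699 is ×0.5692, so the height becomes 663.78 × 0.5692 ≈ 377.84 px.

378 px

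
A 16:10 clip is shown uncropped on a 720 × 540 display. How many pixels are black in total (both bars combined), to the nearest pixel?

Since 1.600 > 1.333, the clip is width-limited.
Content height = 720 × 10/16 ≈ 450.0000 px.
540 − 450.0000 = 90.0000 px of bars.
Across the 720-px span: 90.0000 × 720 ≈ 64800 px.

64800 pixels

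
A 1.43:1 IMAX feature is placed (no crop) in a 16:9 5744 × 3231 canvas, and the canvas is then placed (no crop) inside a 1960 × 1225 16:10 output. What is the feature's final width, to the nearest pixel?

1.43:1 IMAX in 5744×3231: fills the height, so the feature is 4620.33 × 3231.00.
16:9 in 1960×1225: fills the width, so the intermediate becomes 1960.00 × 1102.50 — a scale of ×0.3412.
The feature scales with it: width 4620.33 × 0.3412 ≈ 1576.58.

1577 px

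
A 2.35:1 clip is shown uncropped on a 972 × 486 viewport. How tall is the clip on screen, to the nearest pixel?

Since 2.350 > 2.000, the clip is width-limited.
The clip is 972 / 2.350 ≈ 413.62 px tall.

414 px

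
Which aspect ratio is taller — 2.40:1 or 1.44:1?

1.44:1

2.4 and 1.44; 2.4 > 1.44. The smaller width-to-height ratio is the taller frame.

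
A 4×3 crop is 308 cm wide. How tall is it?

231 cm

At 4×3, 308·3/4 ≈ 231.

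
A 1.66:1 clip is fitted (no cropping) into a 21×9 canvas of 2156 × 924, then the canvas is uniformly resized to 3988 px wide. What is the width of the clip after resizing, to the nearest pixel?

2837 px

In the 2156×924 frame the clip fills the height: width = 924 × 1.660 ≈ 1533.84 px.
Scaling 2156 → 3988 is ×1.8497, so the width becomes 1533.84 × 1.8497 ≈ 2837.18 px.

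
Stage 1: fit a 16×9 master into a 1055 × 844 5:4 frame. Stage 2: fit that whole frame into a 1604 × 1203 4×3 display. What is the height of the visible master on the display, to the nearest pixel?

Inside the 1055×844 canvas the master is width-limited at 1055.00 × 593.44.
The 5:4 canvas is height-limited in 1604×1203, giving 1503.75 × 1203.00; scale factor 1.4254.
So the master's height is 593.44 × 1.4254 ≈ 845.86.

846 px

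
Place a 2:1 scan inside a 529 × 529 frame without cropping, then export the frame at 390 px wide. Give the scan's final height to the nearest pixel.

195 px

At 529×529 the scan is width-limited, so height = 529 × 1/2 ≈ 264.50 px.
Scaling 529 → 390 is ×0.7372, so the height becomes 264.50 × 0.7372 ≈ 195.00 px.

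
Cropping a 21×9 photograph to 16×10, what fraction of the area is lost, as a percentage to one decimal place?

The height stays; only width is cut (since 16×10 is narrower than 21×9).
(1.600)/(2.333) ≈ 0.686 of the area survives, leaving 31.43% discarded.

31.4%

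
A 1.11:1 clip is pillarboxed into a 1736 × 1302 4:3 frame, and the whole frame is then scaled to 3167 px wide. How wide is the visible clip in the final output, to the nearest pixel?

2637 px

In the 1736×1302 frame the clip fills the height: width = 1302 × 1.110 ≈ 1445.22 px.
Scaling 1736 → 3167 is ×1.8243, so the width becomes 1445.22 × 1.8243 ≈ 2636.53 px.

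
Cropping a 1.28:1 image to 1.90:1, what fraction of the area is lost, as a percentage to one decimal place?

32.6%

The width stays; only height is cut (since 1.90:1 is wider than 1.28:1).
(1.280)/(1.900) ≈ 0.674 of the area survives, leaving 32.63% discarded.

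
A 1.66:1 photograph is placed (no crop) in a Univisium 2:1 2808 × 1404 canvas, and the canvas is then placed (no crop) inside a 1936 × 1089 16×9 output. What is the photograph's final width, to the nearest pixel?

Inside the 2808×1404 canvas the photograph is height-limited at 2330.64 × 1404.00.
The Univisium 2:1 canvas is width-limited in 1936×1089, giving 1936.00 × 968.00; scale factor 0.6895.
Applying the same ×0.6895: 2330.64 → 1606.88.

1607 px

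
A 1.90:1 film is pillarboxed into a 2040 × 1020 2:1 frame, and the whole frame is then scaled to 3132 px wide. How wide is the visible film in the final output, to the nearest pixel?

Fitted into 2040×1020, the film spans the height; its width is 1020 × 1.900 ≈ 1938.00 px.
Scaling 2040 → 3132 is ×1.5353, so the width becomes 1938.00 × 1.5353 ≈ 2975.40 px.

2975 px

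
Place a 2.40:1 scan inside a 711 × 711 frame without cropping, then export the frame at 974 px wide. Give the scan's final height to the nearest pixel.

406 px

At 711×711 the scan is width-limited, so height = 711 / 2.400 ≈ 296.25 px.
Resizing to 974 px wide multiplies everything by 1.3699: 296.25 → 405.83 px.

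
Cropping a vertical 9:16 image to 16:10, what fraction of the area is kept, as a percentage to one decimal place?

35.2%

16:10 is wider than vertical 9:16, so the crop keeps the full width and trims the height.
(0.562)/(1.600) ≈ 0.352 of the area survives.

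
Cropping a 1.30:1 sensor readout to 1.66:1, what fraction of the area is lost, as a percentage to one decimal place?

Going from 1.30:1 to 1.66:1 means cutting height while keeping width.
(1.300)/(1.660) ≈ 0.783 of the area survives, leaving 21.69% discarded.

21.7%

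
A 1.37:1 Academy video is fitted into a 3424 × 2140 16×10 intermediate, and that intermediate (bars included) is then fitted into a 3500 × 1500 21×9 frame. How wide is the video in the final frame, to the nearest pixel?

First fit — 1.37:1 Academy into 3424×2140 spans the height: 2931.80 × 2140.00.
Second fit — the 16×10 canvas into 3500×1500 spans the height: 2400.00 × 1500.00 (×0.7009 from 3424×2140).
So the video's width is 2931.80 × 0.7009 ≈ 2055.00.

2055 px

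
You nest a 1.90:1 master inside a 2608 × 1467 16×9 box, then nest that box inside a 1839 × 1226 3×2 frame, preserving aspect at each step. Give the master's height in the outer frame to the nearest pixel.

Inside the 2608×1467 canvas the master is width-limited at 2608.00 × 1372.63.
Second fit — the 16×9 canvas into 1839×1226 spans the width: 1839.00 × 1034.44 (×0.7051 from 2608×1467).
Applying the same ×0.7051: 1372.63 → 967.89.

968 px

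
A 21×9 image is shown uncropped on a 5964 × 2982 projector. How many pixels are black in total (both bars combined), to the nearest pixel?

2540664 pixels

Since 2.333 > 2.000, the image is width-limited.
Content height = 5964 × 9/21 ≈ 2556.0000 px.
Black = 2982 − 2556.0000 = 426.0000 px.
That's 426.0000 × 5964 ≈ 2540664 black pixels.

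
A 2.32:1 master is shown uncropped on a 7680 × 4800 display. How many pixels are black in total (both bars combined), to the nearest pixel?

11440552 pixels

Since 2.320 > 1.600, the master is width-limited.
Content height = 7680 / 2.320 ≈ 3310.3448 px.
Black = 4800 − 3310.3448 = 1489.6552 px.
Bar area = 1489.6552 × 7680 ≈ 11440552 px.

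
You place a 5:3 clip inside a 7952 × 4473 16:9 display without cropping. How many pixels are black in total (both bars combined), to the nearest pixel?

2223081 pixels

Since 1.667 < 1.778, the clip is height-limited.
Content width = 4473 × 5/3 ≈ 7455.0000 px.
Black = 7952 − 7455.0000 = 497.0000 px.
Bar area = 497.0000 × 4473 ≈ 2223081 px.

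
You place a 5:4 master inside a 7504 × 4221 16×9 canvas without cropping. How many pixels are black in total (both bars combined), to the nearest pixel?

Since 1.250 < 1.778, the master is height-limited.
Content width = 4221 × 5/4 ≈ 5276.2500 px.
Leftover width: 7504 − 5276.2500 = 2227.7500 px.
That's 2227.7500 × 4221 ≈ 9403333 black pixels.

9403333 pixels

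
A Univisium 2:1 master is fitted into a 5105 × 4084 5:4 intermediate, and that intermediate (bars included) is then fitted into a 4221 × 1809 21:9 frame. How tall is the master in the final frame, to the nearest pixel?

First fit — Univisium 2:1 into 5105×4084 spans the width: 5105.00 × 2552.50.
The 5:4 canvas is height-limited in 4221×1809, giving 2261.25 × 1809.00; scale factor 0.4429.
Applying the same ×0.4429: 2552.50 → 1130.62.

1131 px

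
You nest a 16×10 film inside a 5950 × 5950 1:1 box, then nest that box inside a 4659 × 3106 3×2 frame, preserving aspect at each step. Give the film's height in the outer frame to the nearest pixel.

16×10 in 5950×5950: fills the width, so the film is 5950.00 × 3718.75.
The 1:1 canvas is height-limited in 4659×3106, giving 3106.00 × 3106.00; scale factor 0.5220.
So the film's height is 3718.75 × 0.5220 ≈ 1941.25.

1941 px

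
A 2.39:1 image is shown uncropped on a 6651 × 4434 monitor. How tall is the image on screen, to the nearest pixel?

Since 2.390 > 1.500, the image is width-limited.
Content height = 6651 / 2.390 ≈ 2782.85 px.

2783 px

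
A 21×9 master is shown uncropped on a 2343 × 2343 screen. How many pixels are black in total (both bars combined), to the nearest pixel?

3136942 pixels

21×9 (2.333) > 1:1 (1.000), so the master fills the width.
That makes the image 1004.1429 px tall (2343 × 9/21).
Leftover height: 2343 − 1004.1429 = 1338.8571 px.
Across the 2343-px span: 1338.8571 × 2343 ≈ 3136942 px.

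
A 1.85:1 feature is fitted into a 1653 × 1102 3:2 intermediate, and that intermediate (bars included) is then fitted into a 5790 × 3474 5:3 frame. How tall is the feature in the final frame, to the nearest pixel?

2817 px

1.85:1 in 1653×1102: fills the width, so the feature is 1653.00 × 893.51.
Second fit — the 3:2 canvas into 5790×3474 spans the height: 5211.00 × 3474.00 (×3.1525 from 1653×1102).
So the feature's height is 893.51 × 3.1525 ≈ 2816.76.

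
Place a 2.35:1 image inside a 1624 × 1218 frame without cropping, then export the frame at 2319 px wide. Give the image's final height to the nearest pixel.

987 px

At 1624×1218 the image is width-limited, so height = 1624 / 2.350 ≈ 691.06 px.
Scaling 1624 → 2319 is ×1.4280, so the height becomes 691.06 × 1.4280 ≈ 986.81 px.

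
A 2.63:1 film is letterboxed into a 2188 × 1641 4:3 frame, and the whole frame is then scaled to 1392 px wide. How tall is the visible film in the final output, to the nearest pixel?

At 2188×1641 the film is width-limited, so height = 2188 / 2.630 ≈ 831.94 px.
Scaling 2188 → 1392 is ×0.6362, so the height becomes 831.94 × 0.6362 ≈ 529.28 px.

529 px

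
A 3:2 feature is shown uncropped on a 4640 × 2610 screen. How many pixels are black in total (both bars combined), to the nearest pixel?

Since 1.500 < 1.778, the feature is height-limited.
Content width = 2610 × 3/2 ≈ 3915.0000 px.
4640 − 3915.0000 = 725.0000 px of bars.
Bar area = 725.0000 × 2610 ≈ 1892250 px.

1892250 pixels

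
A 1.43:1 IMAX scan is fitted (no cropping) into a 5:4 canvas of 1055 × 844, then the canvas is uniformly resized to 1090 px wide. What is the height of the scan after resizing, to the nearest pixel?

762 px

Fitted into 1055×844, the scan spans the width; its height is 1055 / 1.430 ≈ 737.76 px.
Resizing to 1090 px wide multiplies everything by 1.0332: 737.76 → 762.24 px.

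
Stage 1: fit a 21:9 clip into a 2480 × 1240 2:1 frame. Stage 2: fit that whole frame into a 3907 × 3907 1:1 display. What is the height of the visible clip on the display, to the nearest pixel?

Inside the 2480×1240 canvas the clip is width-limited at 2480.00 × 1062.86.
The 2:1 canvas is width-limited in 3907×3907, giving 3907.00 × 1953.50; scale factor 1.5754.
Applying the same ×1.5754: 1062.86 → 1674.43.

1674 px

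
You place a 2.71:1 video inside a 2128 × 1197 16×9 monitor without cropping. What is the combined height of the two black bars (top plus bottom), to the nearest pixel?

2.71:1 (2.710) > 16×9 (1.778), so the video fills the width.
The video is 2128 / 2.710 ≈ 785.24 px tall.
Leftover height: 1197 − 785.24 = 411.76 px.

412 px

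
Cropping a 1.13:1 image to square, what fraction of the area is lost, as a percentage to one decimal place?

11.5%

Going from 1.13:1 to square means cutting width while keeping height.
Area ratio = (1.000)/(1.130) = 88.50%; the remaining 11.50% is cropped out.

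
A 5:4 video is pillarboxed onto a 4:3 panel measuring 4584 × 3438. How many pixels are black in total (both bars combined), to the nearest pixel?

Since 1.250 < 1.333, the video is height-limited.
That makes the image 4297.5000 px wide (3438 × 5/4).
4584 − 4297.5000 = 286.5000 px of bars.
That's 286.5000 × 3438 ≈ 984987 black pixels.

984987 pixels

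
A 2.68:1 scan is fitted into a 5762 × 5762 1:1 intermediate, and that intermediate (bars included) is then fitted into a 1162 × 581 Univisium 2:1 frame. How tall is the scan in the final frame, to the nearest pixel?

2.68:1 in 5762×5762: fills the width, so the scan is 5762.00 × 2150.00.
The 1:1 canvas is height-limited in 1162×581, giving 581.00 × 581.00; scale factor 0.1008.
So the scan's height is 2150.00 × 0.1008 ≈ 216.79.

217 px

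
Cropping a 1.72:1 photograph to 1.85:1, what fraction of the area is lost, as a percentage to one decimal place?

1.85:1 is wider than 1.72:1, so the crop keeps the full width and trims the height.
(1.720)/(1.850) ≈ 0.930 of the area survives, leaving 7.03% discarded.

7.0%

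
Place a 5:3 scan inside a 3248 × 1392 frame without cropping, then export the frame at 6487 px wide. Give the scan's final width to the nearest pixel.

At 3248×1392 the scan is height-limited, so width = 1392 × 5/3 ≈ 2320.00 px.
Resizing to 6487 px wide multiplies everything by 1.9972: 2320.00 → 4633.57 px.

4634 px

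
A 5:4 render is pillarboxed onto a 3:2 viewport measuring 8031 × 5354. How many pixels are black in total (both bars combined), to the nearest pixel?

Since 1.250 < 1.500, the render is height-limited.
Content width = 5354 × 5/4 ≈ 6692.5000 px.
8031 − 6692.5000 = 1338.5000 px of bars.
Across the 5354-px span: 1338.5000 × 5354 ≈ 7166329 px.

7166329 pixels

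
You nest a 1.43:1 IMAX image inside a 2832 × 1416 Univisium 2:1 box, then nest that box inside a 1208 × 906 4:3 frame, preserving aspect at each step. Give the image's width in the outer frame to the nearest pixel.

Inside the 2832×1416 canvas the image is height-limited at 2024.88 × 1416.00.
Second fit — the Univisium 2:1 canvas into 1208×906 spans the width: 1208.00 × 604.00 (×0.4266 from 2832×1416).
The image scales with it: width 2024.88 × 0.4266 ≈ 863.72.

864 px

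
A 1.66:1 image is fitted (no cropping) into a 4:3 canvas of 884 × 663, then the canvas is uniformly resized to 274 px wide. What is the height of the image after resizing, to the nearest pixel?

165 px

Fitted into 884×663, the image spans the width; its height is 884 / 1.660 ≈ 532.53 px.
The frame scales by 274/884 = 0.3100; 532.53 × 0.3100 ≈ 165.06 px.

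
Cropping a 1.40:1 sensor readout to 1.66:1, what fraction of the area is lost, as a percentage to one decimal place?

1.66:1 is wider than 1.40:1, so the crop keeps the full width and trims the height.
Area ratio = (1.400)/(1.660) = 84.34%; the remaining 15.66% is cropped out.

15.7%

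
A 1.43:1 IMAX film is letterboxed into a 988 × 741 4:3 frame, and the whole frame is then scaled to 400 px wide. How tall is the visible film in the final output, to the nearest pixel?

Fitted into 988×741, the film spans the width; its height is 988 / 1.430 ≈ 690.91 px.
Resizing to 400 px wide multiplies everything by 0.4049: 690.91 → 279.72 px.

280 px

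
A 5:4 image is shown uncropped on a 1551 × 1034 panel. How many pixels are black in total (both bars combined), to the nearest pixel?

5:4 (1.250) < 3×2 (1.500), so the image fills the height.
The image is 1034 × 5/4 ≈ 1292.5000 px wide.
1551 − 1292.5000 = 258.5000 px of bars.
Across the 1034-px span: 258.5000 × 1034 ≈ 267289 px.

267289 pixels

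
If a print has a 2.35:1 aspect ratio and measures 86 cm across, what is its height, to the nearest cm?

At 2.35:1, 86 / 2.350 ≈ 36.60.

37 cm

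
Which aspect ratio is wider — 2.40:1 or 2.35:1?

2.40:1

2.4 and 2.35; 2.4 > 2.35.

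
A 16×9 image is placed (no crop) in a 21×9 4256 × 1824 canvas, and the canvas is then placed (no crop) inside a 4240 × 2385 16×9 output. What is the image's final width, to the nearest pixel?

First fit — 16×9 into 4256×1824 spans the height: 3242.67 × 1824.00.
Second fit — the 21×9 canvas into 4240×2385 spans the width: 4240.00 × 1817.14 (×0.9962 from 4256×1824).
So the image's width is 3242.67 × 0.9962 ≈ 3230.48.

3230 px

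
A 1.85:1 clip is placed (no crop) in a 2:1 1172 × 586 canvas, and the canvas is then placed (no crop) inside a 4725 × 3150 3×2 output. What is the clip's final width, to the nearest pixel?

4371 px

Inside the 1172×586 canvas the clip is height-limited at 1084.10 × 586.00.
Second fit — the 2:1 canvas into 4725×3150 spans the width: 4725.00 × 2362.50 (×4.0316 from 1172×586).
So the clip's width is 1084.10 × 4.0316 ≈ 4370.62.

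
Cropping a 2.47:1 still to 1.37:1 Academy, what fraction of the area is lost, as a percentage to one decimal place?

44.5%

1.37:1 Academy is narrower than 2.47:1, so the crop keeps the full height and trims the width.
(1.370)/(2.470) ≈ 0.555 of the area survives, leaving 44.53% discarded.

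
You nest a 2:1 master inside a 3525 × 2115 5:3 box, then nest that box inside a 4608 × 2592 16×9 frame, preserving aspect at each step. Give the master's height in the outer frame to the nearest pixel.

2160 px

Inside the 3525×2115 canvas the master is width-limited at 3525.00 × 1762.50.
The 5:3 canvas is height-limited in 4608×2592, giving 4320.00 × 2592.00; scale factor 1.2255.
The master scales with it: height 1762.50 × 1.2255 ≈ 2160.00.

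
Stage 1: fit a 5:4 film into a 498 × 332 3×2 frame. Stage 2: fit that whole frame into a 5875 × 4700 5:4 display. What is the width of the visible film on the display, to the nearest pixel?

4896 px

5:4 in 498×332: fills the height, so the film is 415.00 × 332.00.
Second fit — the 3×2 canvas into 5875×4700 spans the width: 5875.00 × 3916.67 (×11.7972 from 498×332).
The film scales with it: width 415.00 × 11.7972 ≈ 4895.83.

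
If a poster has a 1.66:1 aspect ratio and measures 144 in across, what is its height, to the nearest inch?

At 1.66:1, 144 / 1.660 ≈ 86.75.

87 in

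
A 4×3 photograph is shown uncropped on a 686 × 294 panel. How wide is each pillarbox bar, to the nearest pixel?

4×3 is narrower than 21:9, so it spans the full height.
The photograph is 294 × 4/3 ≈ 392.00 px wide.
686 − 392.00 = 294.00 px of bars (147.00 each).

147 px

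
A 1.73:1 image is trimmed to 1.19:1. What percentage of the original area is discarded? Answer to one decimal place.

The height stays; only width is cut (since 1.19:1 is narrower than 1.73:1).
Fraction kept = (1.190)/(1.730) ≈ 68.79%, so 31.21% is lost.

31.2%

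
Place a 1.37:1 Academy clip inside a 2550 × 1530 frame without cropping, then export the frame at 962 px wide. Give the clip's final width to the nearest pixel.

791 px

Fitted into 2550×1530, the clip spans the height; its width is 1530 × 1.370 ≈ 2096.10 px.
Scaling 2550 → 962 is ×0.3773, so the width becomes 2096.10 × 0.3773 ≈ 790.76 px.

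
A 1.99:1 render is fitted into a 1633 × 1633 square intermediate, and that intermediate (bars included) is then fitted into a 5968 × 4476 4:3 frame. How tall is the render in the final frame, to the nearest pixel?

2249 px

1.99:1 in 1633×1633: fills the width, so the render is 1633.00 × 820.60.
The square canvas is height-limited in 5968×4476, giving 4476.00 × 4476.00; scale factor 2.7410.
So the render's height is 820.60 × 2.7410 ≈ 2249.25.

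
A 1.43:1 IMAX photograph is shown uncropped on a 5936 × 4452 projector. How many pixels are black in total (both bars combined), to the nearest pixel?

Since 1.430 > 1.333, the photograph is width-limited.
Content height = 5936 / 1.430 ≈ 4151.0490 px.
Leftover height: 4452 − 4151.0490 = 300.9510 px.
That's 300.9510 × 5936 ≈ 1786445 black pixels.

1786445 pixels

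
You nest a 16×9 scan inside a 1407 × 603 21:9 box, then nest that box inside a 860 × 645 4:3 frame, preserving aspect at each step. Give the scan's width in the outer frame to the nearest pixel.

16×9 in 1407×603: fills the height, so the scan is 1072.00 × 603.00.
21:9 in 860×645: fills the width, so the intermediate becomes 860.00 × 368.57 — a scale of ×0.6112.
So the scan's width is 1072.00 × 0.6112 ≈ 655.24.

655 px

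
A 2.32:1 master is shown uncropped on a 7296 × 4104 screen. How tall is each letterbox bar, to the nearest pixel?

2.32:1 is wider than 16×9, so it spans the full width.
The master is 7296 / 2.320 ≈ 3144.83 px tall.
Black = 4104 − 3144.83 = 959.17 px, or 479.59 per bar.

480 px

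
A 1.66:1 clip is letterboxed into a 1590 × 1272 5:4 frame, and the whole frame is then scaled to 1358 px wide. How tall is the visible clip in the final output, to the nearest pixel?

At 1590×1272 the clip is width-limited, so height = 1590 / 1.660 ≈ 957.83 px.
Scaling 1590 → 1358 is ×0.8541, so the height becomes 957.83 × 0.8541 ≈ 818.07 px.

818 px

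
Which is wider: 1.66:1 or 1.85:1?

1.66 and 1.85; 1.85 > 1.66.

1.85:1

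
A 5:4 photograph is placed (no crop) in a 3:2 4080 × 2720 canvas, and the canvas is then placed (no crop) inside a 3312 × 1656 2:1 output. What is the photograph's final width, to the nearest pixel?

2070 px

First fit — 5:4 into 4080×2720 spans the height: 3400.00 × 2720.00.
The 3:2 canvas is height-limited in 3312×1656, giving 2484.00 × 1656.00; scale factor 0.6088.
The photograph scales with it: width 3400.00 × 0.6088 ≈ 2070.00.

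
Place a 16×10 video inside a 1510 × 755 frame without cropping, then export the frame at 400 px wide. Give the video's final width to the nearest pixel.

320 px

At 1510×755 the video is height-limited, so width = 755 × 16/10 ≈ 1208.00 px.
Resizing to 400 px wide multiplies everything by 0.2649: 1208.00 → 320.00 px.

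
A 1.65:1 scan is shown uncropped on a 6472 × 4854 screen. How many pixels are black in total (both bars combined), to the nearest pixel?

1.65:1 is wider than 4:3, so it spans the full width.
Content height = 6472 / 1.650 ≈ 3922.4242 px.
4854 − 3922.4242 = 931.5758 px of bars.
That's 931.5758 × 6472 ≈ 6029158 black pixels.

6029158 pixels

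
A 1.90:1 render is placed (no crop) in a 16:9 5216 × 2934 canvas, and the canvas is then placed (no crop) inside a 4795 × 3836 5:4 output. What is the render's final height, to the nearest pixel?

2524 px

First fit — 1.90:1 into 5216×2934 spans the width: 5216.00 × 2745.26.
The 16:9 canvas is width-limited in 4795×3836, giving 4795.00 × 2697.19; scale factor 0.9193.
So the render's height is 2745.26 × 0.9193 ≈ 2523.68.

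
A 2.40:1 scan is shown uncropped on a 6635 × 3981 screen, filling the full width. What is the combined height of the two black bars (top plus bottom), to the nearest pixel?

That makes the image 2764.58 px tall (6635 / 2.400).
Leftover height: 3981 − 2764.58 = 1216.42 px.

1216 px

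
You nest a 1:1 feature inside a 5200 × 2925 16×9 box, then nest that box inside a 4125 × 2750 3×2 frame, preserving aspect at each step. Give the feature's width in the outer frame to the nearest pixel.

1:1 in 5200×2925: fills the height, so the feature is 2925.00 × 2925.00.
The 16×9 canvas is width-limited in 4125×2750, giving 4125.00 × 2320.31; scale factor 0.7933.
So the feature's width is 2925.00 × 0.7933 ≈ 2320.31.

2320 px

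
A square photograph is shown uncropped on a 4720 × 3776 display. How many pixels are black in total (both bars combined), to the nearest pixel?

square is narrower than 5:4, so it spans the full height.
That makes the image 3776.0000 px wide (3776 × 1/1).
4720 − 3776.0000 = 944.0000 px of bars.
That's 944.0000 × 3776 ≈ 3564544 black pixels.

3564544 pixels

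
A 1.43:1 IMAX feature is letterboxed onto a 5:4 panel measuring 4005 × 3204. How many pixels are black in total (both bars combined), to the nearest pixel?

1615219 pixels

1.43:1 IMAX (1.430) > 5:4 (1.250), so the feature fills the width.
That makes the image 2800.6993 px tall (4005 / 1.430).
3204 − 2800.6993 = 403.3007 px of bars.
Bar area = 403.3007 × 4005 ≈ 1615219 px.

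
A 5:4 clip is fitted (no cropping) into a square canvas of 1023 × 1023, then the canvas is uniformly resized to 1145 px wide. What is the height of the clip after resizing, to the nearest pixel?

Fitted into 1023×1023, the clip spans the width; its height is 1023 × 4/5 ≈ 818.40 px.
Scaling 1023 → 1145 is ×1.1193, so the height becomes 818.40 × 1.1193 ≈ 916.00 px.

916 px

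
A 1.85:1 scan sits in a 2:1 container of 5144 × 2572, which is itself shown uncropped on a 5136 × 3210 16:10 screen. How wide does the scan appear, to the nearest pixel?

4751 px

Inside the 5144×2572 canvas the scan is height-limited at 4758.20 × 2572.00.
Second fit — the 2:1 canvas into 5136×3210 spans the width: 5136.00 × 2568.00 (×0.9984 from 5144×2572).
Applying the same ×0.9984: 4758.20 → 4750.80.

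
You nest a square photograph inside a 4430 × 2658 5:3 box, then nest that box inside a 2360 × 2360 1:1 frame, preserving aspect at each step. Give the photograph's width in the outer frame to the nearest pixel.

1416 px

First fit — square into 4430×2658 spans the height: 2658.00 × 2658.00.
5:3 in 2360×2360: fills the width, so the intermediate becomes 2360.00 × 1416.00 — a scale of ×0.5327.
So the photograph's width is 2658.00 × 0.5327 ≈ 1416.00.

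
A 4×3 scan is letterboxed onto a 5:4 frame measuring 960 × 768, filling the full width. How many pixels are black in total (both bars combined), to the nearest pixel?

The scan is 960 × 3/4 ≈ 720.0000 px tall.
Black = 768 − 720.0000 = 48.0000 px.
Across the 960-px span: 48.0000 × 960 ≈ 46080 px.

46080 pixels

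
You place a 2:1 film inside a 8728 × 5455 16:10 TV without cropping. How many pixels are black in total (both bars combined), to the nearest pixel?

9522248 pixels

2:1 (2.000) > 16:10 (1.600), so the film fills the width.
The film is 8728 × 1/2 ≈ 4364.0000 px tall.
Black = 5455 − 4364.0000 = 1091.0000 px.
That's 1091.0000 × 8728 ≈ 9522248 black pixels.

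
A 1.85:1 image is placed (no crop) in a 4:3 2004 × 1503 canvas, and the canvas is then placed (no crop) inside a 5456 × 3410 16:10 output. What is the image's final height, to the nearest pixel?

2458 px

First fit — 1.85:1 into 2004×1503 spans the width: 2004.00 × 1083.24.
4:3 in 5456×3410: fills the height, so the intermediate becomes 4546.67 × 3410.00 — a scale of ×2.2688.
So the image's height is 1083.24 × 2.2688 ≈ 2457.66.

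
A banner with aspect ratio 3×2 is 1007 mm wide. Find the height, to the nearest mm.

671 mm

At 3×2, 1007·2/3 ≈ 671.33.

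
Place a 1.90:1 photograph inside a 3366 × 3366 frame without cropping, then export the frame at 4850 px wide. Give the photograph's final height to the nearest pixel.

2553 px

In the 3366×3366 frame the photograph fills the width: height = 3366 / 1.900 ≈ 1771.58 px.
The frame scales by 4850/3366 = 1.4409; 1771.58 × 1.4409 ≈ 2552.63 px.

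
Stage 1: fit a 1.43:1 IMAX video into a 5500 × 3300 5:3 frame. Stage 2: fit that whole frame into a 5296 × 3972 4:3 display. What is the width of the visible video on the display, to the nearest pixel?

4544 px

1.43:1 IMAX in 5500×3300: fills the height, so the video is 4719.00 × 3300.00.
The 5:3 canvas is width-limited in 5296×3972, giving 5296.00 × 3177.60; scale factor 0.9629.
So the video's width is 4719.00 × 0.9629 ≈ 4543.97.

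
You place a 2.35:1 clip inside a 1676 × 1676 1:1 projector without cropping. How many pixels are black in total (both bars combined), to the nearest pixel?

2.35:1 is wider than 1:1, so it spans the full width.
That makes the image 713.1915 px tall (1676 / 2.350).
Leftover height: 1676 − 713.1915 = 962.8085 px.
Bar area = 962.8085 × 1676 ≈ 1613667 px.

1613667 pixels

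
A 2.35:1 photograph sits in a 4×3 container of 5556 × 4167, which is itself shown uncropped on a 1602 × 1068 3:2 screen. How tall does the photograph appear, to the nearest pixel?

606 px

2.35:1 in 5556×4167: fills the width, so the photograph is 5556.00 × 2364.26.
The 4×3 canvas is height-limited in 1602×1068, giving 1424.00 × 1068.00; scale factor 0.2563.
Applying the same ×0.2563: 2364.26 → 605.96.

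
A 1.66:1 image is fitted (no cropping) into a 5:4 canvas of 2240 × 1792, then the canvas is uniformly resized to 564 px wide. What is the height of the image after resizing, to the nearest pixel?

In the 2240×1792 frame the image fills the width: height = 2240 / 1.660 ≈ 1349.40 px.
The frame scales by 564/2240 = 0.2518; 1349.40 × 0.2518 ≈ 339.76 px.

340 px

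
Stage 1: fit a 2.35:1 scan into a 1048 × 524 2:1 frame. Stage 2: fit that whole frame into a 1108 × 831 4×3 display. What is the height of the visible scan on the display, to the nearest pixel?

2.35:1 in 1048×524: fills the width, so the scan is 1048.00 × 445.96.
The 2:1 canvas is width-limited in 1108×831, giving 1108.00 × 554.00; scale factor 1.0573.
So the scan's height is 445.96 × 1.0573 ≈ 471.49.

471 px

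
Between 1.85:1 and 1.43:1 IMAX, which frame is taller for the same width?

1.85 and 1.43; 1.85 > 1.43. The smaller width-to-height ratio is the taller frame.

1.43:1 IMAX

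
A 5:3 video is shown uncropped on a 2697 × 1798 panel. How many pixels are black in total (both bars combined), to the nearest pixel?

484921 pixels

5:3 (1.667) > 3×2 (1.500), so the video fills the width.
That makes the image 1618.2000 px tall (2697 × 3/5).
1798 − 1618.2000 = 179.8000 px of bars.
Bar area = 179.8000 × 2697 ≈ 484921 px.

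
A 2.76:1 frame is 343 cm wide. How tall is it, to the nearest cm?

At 2.76:1, 343 / 2.760 ≈ 124.28.

124 cm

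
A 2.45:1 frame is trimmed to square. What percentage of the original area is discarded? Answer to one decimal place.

59.2%

square is narrower than 2.45:1, so the crop keeps the full height and trims the width.
(1.000)/(2.450) ≈ 0.408 of the area survives, leaving 59.18% discarded.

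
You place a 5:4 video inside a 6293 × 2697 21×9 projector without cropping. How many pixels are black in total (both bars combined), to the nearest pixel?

7879960 pixels

5:4 is narrower than 21×9, so it spans the full height.
That makes the image 3371.2500 px wide (2697 × 5/4).
6293 − 3371.2500 = 2921.7500 px of bars.
Across the 2697-px span: 2921.7500 × 2697 ≈ 7879960 px.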